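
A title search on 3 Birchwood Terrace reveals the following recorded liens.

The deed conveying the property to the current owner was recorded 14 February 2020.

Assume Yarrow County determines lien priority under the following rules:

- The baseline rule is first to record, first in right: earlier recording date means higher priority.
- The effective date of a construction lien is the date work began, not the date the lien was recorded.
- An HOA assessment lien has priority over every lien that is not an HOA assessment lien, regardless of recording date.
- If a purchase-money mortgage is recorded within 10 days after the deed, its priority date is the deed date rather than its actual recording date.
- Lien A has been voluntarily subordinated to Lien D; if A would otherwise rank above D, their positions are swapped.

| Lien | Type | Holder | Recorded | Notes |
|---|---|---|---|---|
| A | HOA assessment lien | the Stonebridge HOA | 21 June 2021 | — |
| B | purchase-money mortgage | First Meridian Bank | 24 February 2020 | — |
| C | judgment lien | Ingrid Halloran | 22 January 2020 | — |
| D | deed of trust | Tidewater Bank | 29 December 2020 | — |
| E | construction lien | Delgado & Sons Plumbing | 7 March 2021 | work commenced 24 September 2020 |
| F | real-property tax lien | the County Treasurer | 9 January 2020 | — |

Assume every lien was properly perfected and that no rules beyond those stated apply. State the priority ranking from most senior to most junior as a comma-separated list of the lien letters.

Effective dates after the stated exceptions: B's effective date is the deed date, 14 February 2020; E relates back to 24 September 2020 (work commenced).
A is an HOA assessment lien and takes priority over every other lien.
Remaining liens by effective date: F (9 January 2020), C (22 January 2020), B (14 February 2020), E (24 September 2020), D (29 December 2020).
Because A would otherwise rank above D, the subordination swaps them.

D, F, C, B, E, A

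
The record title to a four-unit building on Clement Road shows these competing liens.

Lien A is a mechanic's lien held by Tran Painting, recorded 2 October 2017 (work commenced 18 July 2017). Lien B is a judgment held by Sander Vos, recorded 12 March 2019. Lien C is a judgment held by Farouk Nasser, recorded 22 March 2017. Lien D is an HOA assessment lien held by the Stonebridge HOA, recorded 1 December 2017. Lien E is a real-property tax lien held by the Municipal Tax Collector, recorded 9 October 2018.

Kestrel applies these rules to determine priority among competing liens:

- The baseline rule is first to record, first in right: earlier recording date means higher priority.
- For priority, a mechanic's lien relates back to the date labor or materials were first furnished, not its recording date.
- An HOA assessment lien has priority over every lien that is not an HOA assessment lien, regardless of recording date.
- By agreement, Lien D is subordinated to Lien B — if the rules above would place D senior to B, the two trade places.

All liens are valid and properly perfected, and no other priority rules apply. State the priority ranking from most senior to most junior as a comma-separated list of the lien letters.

Adjusting effective dates: A relates back to 18 July 2017 (work commenced).
D is an HOA assessment lien and takes priority over every other lien.
Remaining liens by effective date: C (22 March 2017), A (18 July 2017), E (9 October 2018), B (12 March 2019).
D is senior to B before the subordination, so the two trade places.

B, C, A, E, D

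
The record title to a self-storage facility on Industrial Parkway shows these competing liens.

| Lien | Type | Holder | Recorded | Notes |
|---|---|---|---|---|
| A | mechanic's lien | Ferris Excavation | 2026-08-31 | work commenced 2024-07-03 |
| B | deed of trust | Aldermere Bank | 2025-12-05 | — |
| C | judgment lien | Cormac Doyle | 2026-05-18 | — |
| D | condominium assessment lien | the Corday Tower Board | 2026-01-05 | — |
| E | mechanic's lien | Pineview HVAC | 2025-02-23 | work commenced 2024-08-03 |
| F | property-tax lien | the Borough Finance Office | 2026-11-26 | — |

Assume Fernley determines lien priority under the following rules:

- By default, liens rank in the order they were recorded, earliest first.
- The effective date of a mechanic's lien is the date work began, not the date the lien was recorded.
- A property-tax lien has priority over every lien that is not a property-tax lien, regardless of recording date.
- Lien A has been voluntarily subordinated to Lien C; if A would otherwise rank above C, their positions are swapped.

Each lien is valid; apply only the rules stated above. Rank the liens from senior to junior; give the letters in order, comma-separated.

F, C, E, B, D, A

Effective dates: A relates back to 2024-07-03 (work commenced); E relates back to 2024-08-03 (work commenced).
As a property-tax lien, F is senior to every other lien.
Ordering the rest by effective date: A (2024-07-03), E (2024-08-03), B (2025-12-05), D (2026-01-05), C (2026-05-18).
A would otherwise be senior to C, so under the subordination agreement A and C exchange positions.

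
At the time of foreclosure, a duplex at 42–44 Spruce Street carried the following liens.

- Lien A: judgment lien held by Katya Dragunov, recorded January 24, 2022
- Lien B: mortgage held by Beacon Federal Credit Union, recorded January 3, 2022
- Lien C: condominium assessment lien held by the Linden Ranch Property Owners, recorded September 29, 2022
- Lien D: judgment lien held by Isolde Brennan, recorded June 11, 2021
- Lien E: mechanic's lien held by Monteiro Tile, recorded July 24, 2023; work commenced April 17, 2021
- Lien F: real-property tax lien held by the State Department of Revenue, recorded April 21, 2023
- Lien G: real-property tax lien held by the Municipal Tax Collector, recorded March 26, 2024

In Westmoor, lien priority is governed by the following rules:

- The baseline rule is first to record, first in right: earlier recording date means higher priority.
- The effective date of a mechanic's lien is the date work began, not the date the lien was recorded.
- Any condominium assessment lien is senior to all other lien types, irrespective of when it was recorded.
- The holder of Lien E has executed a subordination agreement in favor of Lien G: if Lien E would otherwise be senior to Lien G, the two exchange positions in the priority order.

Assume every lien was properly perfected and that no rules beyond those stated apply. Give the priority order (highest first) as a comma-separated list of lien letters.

C, G, D, B, A, F, E

Effective dates: E is treated as recorded April 17, 2021, the work-commencement date.
As a condominium assessment lien, C is senior to every other lien.
Ordering the rest by effective date: E (April 17, 2021), D (June 11, 2021), B (January 3, 2022), A (January 24, 2022), F (April 21, 2023), G (March 26, 2024).
E would otherwise be senior to G, so under the subordination agreement E and G exchange positions.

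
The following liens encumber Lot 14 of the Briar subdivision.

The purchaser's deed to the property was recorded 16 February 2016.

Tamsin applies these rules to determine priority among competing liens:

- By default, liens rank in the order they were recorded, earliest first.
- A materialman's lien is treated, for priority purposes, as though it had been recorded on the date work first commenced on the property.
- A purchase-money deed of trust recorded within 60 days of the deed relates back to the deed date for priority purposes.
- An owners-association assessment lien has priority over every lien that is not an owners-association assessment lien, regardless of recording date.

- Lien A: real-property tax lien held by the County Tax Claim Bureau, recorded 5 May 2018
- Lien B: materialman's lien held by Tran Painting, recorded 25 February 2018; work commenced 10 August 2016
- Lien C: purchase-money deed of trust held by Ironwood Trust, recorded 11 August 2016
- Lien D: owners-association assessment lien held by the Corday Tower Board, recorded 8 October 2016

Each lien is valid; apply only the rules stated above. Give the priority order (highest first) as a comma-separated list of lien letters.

Effective dates: B relates back to 10 August 2016 (work commenced); C was recorded 177 days after the deed, outside the 60-day window, so it keeps its recording date.
As an owners-association assessment lien, D is senior to every other lien.
The other liens, earliest effective date first: B (10 August 2016), C (11 August 2016), A (5 May 2018).

D, B, C, A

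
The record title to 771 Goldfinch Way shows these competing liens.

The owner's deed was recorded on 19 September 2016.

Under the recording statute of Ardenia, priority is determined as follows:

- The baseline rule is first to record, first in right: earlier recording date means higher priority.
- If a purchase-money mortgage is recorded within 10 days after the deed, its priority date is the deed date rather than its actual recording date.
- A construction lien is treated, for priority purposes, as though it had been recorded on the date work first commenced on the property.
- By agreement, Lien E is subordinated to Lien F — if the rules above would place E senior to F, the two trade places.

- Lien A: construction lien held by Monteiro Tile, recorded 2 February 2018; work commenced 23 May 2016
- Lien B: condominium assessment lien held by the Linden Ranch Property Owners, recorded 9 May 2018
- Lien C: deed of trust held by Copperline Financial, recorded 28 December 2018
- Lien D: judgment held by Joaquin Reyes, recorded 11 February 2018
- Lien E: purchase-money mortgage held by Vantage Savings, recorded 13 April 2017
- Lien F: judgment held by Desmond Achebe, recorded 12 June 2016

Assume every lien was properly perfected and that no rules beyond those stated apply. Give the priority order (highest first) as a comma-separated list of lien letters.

Adjusting effective dates: A's effective date is 23 May 2016, when work began; E was recorded 206 days after the deed, outside the 10-day window, so it keeps its recording date.
By effective date, earliest first: A (23 May 2016), F (12 June 2016), E (13 April 2017), D (11 February 2018), B (9 May 2018), C (28 December 2018).
E already ranks below F; the subordination has no effect.

A, F, E, D, B, C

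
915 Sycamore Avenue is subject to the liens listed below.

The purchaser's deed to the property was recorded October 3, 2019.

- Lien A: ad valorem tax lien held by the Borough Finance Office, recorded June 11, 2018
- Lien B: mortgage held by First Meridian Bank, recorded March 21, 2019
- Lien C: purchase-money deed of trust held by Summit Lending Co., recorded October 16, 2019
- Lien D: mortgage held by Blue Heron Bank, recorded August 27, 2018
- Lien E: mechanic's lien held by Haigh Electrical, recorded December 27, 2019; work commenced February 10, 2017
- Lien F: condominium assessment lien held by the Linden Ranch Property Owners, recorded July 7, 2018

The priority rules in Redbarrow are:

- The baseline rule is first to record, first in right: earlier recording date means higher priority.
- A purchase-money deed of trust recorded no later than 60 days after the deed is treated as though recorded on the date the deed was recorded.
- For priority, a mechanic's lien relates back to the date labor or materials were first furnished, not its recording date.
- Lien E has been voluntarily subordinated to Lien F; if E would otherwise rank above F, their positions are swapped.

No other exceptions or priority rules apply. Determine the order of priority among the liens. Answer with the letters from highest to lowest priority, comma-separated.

Adjusting effective dates: C's effective date is the deed date, October 3, 2019; E relates back to February 10, 2017 (work commenced).
Sorted by effective date: E (February 10, 2017), A (June 11, 2018), F (July 7, 2018), D (August 27, 2018), B (March 21, 2019), C (October 3, 2019).
E would otherwise be senior to F, so under the subordination agreement E and F exchange positions.

F, A, E, D, B, C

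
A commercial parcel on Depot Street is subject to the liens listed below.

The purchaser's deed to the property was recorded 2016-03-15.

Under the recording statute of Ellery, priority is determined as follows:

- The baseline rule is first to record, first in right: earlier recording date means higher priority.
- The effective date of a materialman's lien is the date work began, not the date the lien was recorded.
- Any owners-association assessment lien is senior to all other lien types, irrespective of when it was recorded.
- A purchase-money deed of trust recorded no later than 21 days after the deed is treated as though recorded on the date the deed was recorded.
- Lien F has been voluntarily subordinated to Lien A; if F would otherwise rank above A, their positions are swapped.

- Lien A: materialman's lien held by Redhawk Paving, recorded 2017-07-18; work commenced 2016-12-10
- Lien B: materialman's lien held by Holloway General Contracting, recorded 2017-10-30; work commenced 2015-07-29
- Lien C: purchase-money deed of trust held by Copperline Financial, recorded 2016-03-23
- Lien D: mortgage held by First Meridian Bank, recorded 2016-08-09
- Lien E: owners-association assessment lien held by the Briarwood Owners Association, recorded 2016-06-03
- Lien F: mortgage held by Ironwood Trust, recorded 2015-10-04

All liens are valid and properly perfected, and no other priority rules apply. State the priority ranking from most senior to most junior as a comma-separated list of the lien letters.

Effective dates: A relates back to 2016-12-10 (work commenced); B's effective date is 2015-07-29, when work began; C's effective date is the deed date, 2016-03-15.
E is an owners-association assessment lien, so it outranks all other liens regardless of date.
The other liens, earliest effective date first: B (2015-07-29), F (2015-10-04), C (2016-03-15), D (2016-08-09), A (2016-12-10).
F would otherwise be senior to A, so under the subordination agreement F and A exchange positions.

E, B, A, C, D, F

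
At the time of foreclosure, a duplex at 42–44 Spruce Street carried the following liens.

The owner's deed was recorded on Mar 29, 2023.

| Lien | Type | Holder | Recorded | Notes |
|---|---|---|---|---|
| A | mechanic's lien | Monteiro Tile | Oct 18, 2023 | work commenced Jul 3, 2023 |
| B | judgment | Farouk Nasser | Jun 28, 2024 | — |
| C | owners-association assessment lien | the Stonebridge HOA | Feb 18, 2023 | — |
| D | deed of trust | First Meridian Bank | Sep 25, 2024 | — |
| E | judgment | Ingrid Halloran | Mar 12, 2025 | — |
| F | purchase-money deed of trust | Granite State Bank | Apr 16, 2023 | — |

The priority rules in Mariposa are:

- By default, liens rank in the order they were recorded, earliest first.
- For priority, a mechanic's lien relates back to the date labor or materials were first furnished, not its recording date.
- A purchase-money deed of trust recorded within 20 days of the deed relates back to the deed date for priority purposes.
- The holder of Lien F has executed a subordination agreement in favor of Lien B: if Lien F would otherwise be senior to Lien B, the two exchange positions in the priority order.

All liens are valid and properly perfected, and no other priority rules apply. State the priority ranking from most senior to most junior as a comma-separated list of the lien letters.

C, B, A, F, D, E

Effective dates: A is treated as recorded Jul 3, 2023, the work-commencement date; F relates back to the deed date Mar 29, 2023.
Sorted by effective date: C (Feb 18, 2023), F (Mar 29, 2023), A (Jul 3, 2023), B (Jun 28, 2024), D (Sep 25, 2024), E (Mar 12, 2025).
F is senior to B before the subordination, so the two trade places.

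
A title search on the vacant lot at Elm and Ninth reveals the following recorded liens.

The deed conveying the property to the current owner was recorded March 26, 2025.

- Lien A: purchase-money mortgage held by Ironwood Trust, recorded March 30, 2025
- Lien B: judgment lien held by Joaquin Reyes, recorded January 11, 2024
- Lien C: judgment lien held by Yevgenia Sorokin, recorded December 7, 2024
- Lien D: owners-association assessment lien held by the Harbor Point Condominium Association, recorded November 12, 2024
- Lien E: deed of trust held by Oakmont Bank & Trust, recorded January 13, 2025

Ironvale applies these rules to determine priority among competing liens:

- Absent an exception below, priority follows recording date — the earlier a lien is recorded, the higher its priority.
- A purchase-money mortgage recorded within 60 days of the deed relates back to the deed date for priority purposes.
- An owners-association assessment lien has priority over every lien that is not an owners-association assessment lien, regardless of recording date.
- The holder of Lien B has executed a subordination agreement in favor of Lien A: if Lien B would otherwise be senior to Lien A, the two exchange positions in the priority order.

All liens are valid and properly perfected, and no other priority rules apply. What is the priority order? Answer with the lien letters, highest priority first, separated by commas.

D, A, C, E, B

Adjusting effective dates: A relates back to the deed date March 26, 2025.
As an owners-association assessment lien, D is senior to every other lien.
Remaining liens by effective date: B (January 11, 2024), C (December 7, 2024), E (January 13, 2025), A (March 26, 2025).
The subordination applies — B was senior to A — so B and A swap.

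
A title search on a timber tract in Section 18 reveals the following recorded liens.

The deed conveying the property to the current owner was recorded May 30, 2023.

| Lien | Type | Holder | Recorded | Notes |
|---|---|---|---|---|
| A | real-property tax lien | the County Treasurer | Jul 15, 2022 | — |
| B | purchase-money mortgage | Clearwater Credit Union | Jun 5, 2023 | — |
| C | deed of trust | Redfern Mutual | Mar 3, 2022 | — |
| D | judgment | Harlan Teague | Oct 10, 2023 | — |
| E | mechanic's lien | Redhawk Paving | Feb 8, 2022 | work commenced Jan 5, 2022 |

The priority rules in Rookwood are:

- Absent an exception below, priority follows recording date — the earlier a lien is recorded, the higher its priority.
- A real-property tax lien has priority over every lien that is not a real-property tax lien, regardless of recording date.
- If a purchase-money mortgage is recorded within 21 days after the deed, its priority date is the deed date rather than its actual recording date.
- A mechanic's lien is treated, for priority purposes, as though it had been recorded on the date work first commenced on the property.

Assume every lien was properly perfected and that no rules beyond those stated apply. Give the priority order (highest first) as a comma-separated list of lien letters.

Effective dates after the stated exceptions: B's effective date is the deed date, May 30, 2023; E relates back to Jan 5, 2022 (work commenced).
As a real-property tax lien, A is senior to every other lien.
Ordering the rest by effective date: E (Jan 5, 2022), C (Mar 3, 2022), B (May 30, 2023), D (Oct 10, 2023).

A, E, C, B, D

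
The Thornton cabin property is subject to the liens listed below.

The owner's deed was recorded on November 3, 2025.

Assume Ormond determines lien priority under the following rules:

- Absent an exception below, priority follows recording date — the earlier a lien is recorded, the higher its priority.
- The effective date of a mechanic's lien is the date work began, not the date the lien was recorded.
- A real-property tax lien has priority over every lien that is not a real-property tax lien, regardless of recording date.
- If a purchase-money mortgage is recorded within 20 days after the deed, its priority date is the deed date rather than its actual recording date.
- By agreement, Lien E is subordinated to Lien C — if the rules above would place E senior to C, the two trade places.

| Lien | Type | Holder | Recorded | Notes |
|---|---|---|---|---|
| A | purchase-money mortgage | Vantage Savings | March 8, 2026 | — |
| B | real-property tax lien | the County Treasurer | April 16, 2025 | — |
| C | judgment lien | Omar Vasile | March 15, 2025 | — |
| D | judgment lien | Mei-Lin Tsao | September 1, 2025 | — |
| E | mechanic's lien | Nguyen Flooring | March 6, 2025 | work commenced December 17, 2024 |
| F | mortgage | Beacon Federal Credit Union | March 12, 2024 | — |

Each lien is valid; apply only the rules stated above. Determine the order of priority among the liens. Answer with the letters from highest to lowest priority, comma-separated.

Effective dates after the stated exceptions: A missed the 20-day window (125 days after the deed), so its recording date stands; E's effective date is December 17, 2024, when work began.
B is a real-property tax lien and takes priority over every other lien.
Ordering the rest by effective date: F (March 12, 2024), E (December 17, 2024), C (March 15, 2025), D (September 1, 2025), A (March 8, 2026).
Because E would otherwise rank above C, the subordination swaps them.

B, F, C, E, D, A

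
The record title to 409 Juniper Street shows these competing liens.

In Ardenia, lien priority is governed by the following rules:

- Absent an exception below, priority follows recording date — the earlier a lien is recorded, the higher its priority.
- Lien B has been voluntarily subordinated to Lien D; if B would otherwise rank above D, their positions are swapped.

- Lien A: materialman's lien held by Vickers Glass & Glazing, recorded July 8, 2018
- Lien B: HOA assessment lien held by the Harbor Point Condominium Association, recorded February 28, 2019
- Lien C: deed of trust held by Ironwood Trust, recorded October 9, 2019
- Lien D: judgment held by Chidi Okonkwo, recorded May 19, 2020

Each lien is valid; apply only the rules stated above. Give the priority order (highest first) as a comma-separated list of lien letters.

Ordering by effective date: A (July 8, 2018), B (February 28, 2019), C (October 9, 2019), D (May 19, 2020).
B would otherwise be senior to D, so under the subordination agreement B and D exchange positions.

A, D, C, B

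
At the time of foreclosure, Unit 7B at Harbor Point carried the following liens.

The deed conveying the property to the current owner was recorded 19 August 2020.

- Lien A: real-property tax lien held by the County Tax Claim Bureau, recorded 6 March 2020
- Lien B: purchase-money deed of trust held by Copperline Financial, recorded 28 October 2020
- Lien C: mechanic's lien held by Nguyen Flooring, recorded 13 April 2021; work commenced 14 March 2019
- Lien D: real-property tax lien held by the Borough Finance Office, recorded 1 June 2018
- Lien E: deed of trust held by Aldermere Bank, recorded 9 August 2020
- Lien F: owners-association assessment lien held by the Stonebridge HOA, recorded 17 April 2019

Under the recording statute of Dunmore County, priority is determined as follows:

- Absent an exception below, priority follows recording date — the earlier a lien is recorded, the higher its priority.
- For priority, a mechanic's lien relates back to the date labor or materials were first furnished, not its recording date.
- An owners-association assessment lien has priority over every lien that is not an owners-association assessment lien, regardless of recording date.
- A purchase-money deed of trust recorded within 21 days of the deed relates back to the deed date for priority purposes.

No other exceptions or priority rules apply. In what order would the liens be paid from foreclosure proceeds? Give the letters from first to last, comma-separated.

F, D, C, A, E, B

First, effective dates: B was recorded 70 days after the deed — beyond 21 days — so no relation-back applies; C's effective date is 14 March 2019, when work began.
F is an owners-association assessment lien, so it outranks all other liens regardless of date.
Remaining liens by effective date: D (1 June 2018), C (14 March 2019), A (6 March 2020), E (9 August 2020), B (28 October 2020).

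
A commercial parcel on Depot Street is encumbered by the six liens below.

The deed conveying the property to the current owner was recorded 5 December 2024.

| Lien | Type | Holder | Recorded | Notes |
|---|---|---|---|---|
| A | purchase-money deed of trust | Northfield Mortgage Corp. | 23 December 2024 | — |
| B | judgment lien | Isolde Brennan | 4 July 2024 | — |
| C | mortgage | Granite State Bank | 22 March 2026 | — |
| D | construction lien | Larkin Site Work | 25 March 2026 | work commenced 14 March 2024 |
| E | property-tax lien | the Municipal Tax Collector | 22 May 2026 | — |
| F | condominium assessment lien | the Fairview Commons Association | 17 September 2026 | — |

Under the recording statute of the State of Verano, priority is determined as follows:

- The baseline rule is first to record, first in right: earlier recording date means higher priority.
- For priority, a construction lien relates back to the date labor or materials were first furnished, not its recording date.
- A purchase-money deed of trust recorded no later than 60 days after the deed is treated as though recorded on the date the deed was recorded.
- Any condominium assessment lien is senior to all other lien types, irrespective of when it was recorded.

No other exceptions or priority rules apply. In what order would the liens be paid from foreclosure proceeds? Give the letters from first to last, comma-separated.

Effective dates: A relates back to the deed date 5 December 2024; D is treated as recorded 14 March 2024, the work-commencement date.
As a condominium assessment lien, F is senior to every other lien.
The other liens, earliest effective date first: D (14 March 2024), B (4 July 2024), A (5 December 2024), C (22 March 2026), E (22 May 2026).

F, D, B, A, C, E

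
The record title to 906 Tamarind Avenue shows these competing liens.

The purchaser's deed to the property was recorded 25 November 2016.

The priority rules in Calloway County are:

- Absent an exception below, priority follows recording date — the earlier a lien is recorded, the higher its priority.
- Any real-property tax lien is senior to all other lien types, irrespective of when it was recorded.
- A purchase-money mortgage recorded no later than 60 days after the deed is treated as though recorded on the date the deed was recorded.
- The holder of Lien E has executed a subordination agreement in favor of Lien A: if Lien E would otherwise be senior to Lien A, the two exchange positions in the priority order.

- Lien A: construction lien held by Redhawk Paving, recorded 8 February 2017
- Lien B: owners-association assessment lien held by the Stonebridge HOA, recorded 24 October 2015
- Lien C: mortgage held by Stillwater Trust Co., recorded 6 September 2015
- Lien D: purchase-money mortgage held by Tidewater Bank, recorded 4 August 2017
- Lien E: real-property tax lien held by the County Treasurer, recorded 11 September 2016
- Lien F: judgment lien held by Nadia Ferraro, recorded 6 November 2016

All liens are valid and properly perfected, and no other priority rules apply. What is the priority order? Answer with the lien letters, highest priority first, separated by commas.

Effective dates: D was recorded 252 days after the deed — beyond 60 days — so no relation-back applies.
As a real-property tax lien, E is senior to every other lien.
Ordering the rest by effective date: C (6 September 2015), B (24 October 2015), F (6 November 2016), A (8 February 2017), D (4 August 2017).
The subordination applies — E was senior to A — so E and A swap.

A, C, B, F, E, D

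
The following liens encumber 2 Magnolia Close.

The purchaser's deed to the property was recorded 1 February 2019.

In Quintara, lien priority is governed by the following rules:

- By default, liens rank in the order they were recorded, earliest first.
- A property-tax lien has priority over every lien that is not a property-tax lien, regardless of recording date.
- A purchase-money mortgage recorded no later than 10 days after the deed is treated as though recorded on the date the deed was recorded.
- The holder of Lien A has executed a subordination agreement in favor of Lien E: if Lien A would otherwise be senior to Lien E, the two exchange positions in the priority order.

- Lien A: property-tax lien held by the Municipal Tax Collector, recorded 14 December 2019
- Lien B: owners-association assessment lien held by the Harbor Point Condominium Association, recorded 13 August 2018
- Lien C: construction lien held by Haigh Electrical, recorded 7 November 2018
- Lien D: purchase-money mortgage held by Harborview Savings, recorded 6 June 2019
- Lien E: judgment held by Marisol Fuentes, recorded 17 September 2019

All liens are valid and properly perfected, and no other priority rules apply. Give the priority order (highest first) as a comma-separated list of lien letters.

E, B, C, D, A

Adjusting effective dates: D was recorded 125 days after the deed, outside the 10-day window, so it keeps its recording date.
A, as a property-tax lien, has superpriority and ranks first.
Ordering the rest by effective date: B (13 August 2018), C (7 November 2018), D (6 June 2019), E (17 September 2019).
Because A would otherwise rank above E, the subordination swaps them.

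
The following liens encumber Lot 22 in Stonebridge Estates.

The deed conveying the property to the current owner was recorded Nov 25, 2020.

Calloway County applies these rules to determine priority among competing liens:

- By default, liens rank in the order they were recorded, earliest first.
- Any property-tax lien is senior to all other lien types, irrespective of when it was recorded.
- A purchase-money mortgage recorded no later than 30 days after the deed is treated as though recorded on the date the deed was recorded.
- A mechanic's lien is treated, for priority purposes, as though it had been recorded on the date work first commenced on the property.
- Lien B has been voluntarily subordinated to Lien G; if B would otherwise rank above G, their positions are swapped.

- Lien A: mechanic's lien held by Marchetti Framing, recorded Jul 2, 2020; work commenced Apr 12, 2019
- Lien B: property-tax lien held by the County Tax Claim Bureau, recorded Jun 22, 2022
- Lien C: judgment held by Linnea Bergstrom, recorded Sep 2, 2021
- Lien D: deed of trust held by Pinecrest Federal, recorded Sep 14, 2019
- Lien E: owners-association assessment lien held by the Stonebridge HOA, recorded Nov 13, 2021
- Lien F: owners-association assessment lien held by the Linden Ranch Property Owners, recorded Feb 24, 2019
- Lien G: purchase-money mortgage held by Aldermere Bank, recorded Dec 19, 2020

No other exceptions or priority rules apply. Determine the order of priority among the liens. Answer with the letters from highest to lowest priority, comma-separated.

G, F, A, D, B, C, E

Effective dates: A is treated as recorded Apr 12, 2019, the work-commencement date; G was recorded within the 30-day window, so its effective date is the deed date Nov 25, 2020.
As a property-tax lien, B is senior to every other lien.
Ordering the rest by effective date: F (Feb 24, 2019), A (Apr 12, 2019), D (Sep 14, 2019), G (Nov 25, 2020), C (Sep 2, 2021), E (Nov 13, 2021).
B would otherwise be senior to G, so under the subordination agreement B and G exchange positions.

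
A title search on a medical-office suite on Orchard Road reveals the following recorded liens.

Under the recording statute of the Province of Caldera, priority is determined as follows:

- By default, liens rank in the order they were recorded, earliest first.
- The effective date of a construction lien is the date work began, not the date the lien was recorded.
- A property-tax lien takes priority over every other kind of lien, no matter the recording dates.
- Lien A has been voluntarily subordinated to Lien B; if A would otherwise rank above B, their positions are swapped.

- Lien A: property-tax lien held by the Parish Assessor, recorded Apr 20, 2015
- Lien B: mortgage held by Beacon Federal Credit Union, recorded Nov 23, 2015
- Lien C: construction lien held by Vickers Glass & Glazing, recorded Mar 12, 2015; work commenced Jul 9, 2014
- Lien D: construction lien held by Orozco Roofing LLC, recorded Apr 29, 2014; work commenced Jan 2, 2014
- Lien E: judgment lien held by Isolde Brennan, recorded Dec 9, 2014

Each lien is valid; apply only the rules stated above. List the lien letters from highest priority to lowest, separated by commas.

Effective dates after the stated exceptions: C's effective date is Jul 9, 2014, when work began; D is treated as recorded Jan 2, 2014, the work-commencement date.
A is a property-tax lien, so it outranks all other liens regardless of date.
Remaining liens by effective date: D (Jan 2, 2014), C (Jul 9, 2014), E (Dec 9, 2014), B (Nov 23, 2015).
The subordination applies — A was senior to B — so A and B swap.

B, D, C, E, A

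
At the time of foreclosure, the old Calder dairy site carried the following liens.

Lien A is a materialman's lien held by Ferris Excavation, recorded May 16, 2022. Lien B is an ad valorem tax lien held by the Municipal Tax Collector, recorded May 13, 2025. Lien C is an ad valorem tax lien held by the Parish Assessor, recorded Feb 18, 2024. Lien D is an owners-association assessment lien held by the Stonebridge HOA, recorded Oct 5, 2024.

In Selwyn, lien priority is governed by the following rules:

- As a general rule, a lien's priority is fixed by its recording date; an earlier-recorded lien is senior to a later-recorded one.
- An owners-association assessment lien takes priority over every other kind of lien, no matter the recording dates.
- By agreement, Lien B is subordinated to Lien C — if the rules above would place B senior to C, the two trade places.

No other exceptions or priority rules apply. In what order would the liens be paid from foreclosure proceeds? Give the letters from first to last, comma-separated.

D, A, C, B

D is an owners-association assessment lien and takes priority over every other lien.
Ordering the rest by effective date: A (May 16, 2022), C (Feb 18, 2024), B (May 13, 2025).
Since B is not senior to C, the subordination leaves the order unchanged.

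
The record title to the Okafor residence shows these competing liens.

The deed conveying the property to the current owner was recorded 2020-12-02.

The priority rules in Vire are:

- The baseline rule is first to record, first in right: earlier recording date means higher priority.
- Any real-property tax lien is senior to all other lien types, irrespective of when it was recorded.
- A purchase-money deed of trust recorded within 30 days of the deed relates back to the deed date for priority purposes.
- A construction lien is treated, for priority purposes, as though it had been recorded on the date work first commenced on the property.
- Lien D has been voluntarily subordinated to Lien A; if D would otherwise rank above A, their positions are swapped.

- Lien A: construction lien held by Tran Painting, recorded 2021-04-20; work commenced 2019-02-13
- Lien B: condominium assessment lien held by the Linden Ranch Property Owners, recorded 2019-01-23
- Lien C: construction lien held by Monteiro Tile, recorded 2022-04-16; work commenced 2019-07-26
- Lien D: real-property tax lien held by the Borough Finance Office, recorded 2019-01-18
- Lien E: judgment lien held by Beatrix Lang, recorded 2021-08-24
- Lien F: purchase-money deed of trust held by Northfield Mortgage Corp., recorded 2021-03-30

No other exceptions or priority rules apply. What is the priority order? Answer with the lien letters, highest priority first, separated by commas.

First, effective dates: A is treated as recorded 2019-02-13, the work-commencement date; C relates back to 2019-07-26 (work commenced); F was recorded 118 days after the deed — beyond 30 days — so no relation-back applies.
D, as a real-property tax lien, has superpriority and ranks first.
Remaining liens by effective date: B (2019-01-23), A (2019-02-13), C (2019-07-26), F (2021-03-30), E (2021-08-24).
The subordination applies — D was senior to A — so D and A swap.

A, B, D, C, F, E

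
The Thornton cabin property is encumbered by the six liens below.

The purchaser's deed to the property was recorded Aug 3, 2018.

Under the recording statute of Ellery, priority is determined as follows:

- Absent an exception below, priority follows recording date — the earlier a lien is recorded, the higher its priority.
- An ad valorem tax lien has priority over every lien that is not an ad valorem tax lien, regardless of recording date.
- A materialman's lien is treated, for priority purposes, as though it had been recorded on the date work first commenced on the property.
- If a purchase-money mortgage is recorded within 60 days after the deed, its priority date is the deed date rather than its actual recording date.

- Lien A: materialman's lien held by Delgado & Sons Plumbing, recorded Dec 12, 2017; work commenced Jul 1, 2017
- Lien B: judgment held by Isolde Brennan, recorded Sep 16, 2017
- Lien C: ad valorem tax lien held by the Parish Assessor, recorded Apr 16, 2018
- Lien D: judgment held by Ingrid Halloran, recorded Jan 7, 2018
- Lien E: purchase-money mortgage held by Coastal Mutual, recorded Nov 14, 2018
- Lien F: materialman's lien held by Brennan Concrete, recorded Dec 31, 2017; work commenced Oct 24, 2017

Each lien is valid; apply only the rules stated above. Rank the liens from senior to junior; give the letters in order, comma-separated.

Adjusting effective dates: A's effective date is Jul 1, 2017, when work began; E missed the 60-day window (103 days after the deed), so its recording date stands; F is treated as recorded Oct 24, 2017, the work-commencement date.
C is an ad valorem tax lien and takes priority over every other lien.
Ordering the rest by effective date: A (Jul 1, 2017), B (Sep 16, 2017), F (Oct 24, 2017), D (Jan 7, 2018), E (Nov 14, 2018).

C, A, B, F, D, E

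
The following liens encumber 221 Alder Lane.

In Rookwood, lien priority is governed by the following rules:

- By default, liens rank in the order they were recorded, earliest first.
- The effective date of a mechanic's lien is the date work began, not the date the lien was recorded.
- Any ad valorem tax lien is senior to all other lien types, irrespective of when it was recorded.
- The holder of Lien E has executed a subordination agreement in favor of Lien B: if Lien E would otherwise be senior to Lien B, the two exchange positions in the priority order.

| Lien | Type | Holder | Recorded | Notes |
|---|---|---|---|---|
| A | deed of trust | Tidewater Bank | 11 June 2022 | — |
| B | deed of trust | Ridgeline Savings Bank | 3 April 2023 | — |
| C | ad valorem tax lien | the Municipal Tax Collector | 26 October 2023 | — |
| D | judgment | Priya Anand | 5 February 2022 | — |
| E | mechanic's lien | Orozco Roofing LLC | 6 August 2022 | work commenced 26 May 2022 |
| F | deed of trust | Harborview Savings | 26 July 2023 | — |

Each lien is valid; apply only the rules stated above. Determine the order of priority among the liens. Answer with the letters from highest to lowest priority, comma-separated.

C, D, B, A, E, F

Adjusting effective dates: E relates back to 26 May 2022 (work commenced).
C is an ad valorem tax lien and takes priority over every other lien.
Among the remaining liens, by effective date: D (5 February 2022), E (26 May 2022), A (11 June 2022), B (3 April 2023), F (26 July 2023).
E would otherwise be senior to B, so under the subordination agreement E and B exchange positions.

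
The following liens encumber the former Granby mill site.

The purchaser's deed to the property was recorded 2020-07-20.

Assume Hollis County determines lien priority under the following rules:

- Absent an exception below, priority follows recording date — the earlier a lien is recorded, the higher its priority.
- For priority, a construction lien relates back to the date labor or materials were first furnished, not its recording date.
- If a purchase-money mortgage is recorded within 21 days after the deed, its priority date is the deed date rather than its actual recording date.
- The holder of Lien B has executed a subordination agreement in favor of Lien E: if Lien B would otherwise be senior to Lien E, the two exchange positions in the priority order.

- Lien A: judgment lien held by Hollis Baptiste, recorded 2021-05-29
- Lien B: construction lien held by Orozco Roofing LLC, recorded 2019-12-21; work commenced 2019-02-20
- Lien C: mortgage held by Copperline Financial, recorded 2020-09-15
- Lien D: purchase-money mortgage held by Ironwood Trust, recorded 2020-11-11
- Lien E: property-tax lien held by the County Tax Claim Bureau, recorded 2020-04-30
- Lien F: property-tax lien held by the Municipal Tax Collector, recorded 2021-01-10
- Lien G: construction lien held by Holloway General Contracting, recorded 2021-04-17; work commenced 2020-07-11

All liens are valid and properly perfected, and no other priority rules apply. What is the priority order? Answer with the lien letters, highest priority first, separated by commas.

Adjusting effective dates: B's effective date is 2019-02-20, when work began; D was recorded 114 days after the deed, outside the 21-day window, so it keeps its recording date; G is treated as recorded 2020-07-11, the work-commencement date.
By effective date: B (2019-02-20), E (2020-04-30), G (2020-07-11), C (2020-09-15), D (2020-11-11), F (2021-01-10), A (2021-05-29).
B would otherwise be senior to E, so under the subordination agreement B and E exchange positions.

E, B, G, C, D, F, A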